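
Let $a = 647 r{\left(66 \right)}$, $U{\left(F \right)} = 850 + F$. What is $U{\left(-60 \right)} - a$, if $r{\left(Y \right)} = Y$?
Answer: $-41912$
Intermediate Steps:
$a = 42702$ ($a = 647 \cdot 66 = 42702$)
$U{\left(-60 \right)} - a = \left(850 - 60\right) - 42702 = 790 - 42702 = -41912$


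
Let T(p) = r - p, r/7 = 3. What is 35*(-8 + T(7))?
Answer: 210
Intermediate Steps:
r = 21 (r = 7*3 = 21)
T(p) = 21 - p
35*(-8 + T(7)) = 35*(-8 + (21 - 1*7)) = 35*(-8 + (21 - 7)) = 35*(-8 + 14) = 35*6 = 210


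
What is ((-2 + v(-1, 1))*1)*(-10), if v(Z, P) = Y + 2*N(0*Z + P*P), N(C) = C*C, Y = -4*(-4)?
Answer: -160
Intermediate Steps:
Y = 16
N(C) = C²
v(Z, P) = 16 + 2*P⁴ (v(Z, P) = 16 + 2*(0*Z + P*P)² = 16 + 2*(0 + P²)² = 16 + 2*(P²)² = 16 + 2*P⁴)
((-2 + v(-1, 1))*1)*(-10) = ((-2 + (16 + 2*1⁴))*1)*(-10) = ((-2 + (16 + 2*1))*1)*(-10) = ((-2 + (16 + 2))*1)*(-10) = ((-2 + 18)*1)*(-10) = (16*1)*(-10) = 16*(-10) = -160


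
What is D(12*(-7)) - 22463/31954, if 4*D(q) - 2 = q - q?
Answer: -3243/15977 ≈ -0.20298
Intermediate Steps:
D(q) = ½ (D(q) = ½ + (q - q)/4 = ½ + (¼)*0 = ½ + 0 = ½)
D(12*(-7)) - 22463/31954 = ½ - 22463/31954 = -3243/15977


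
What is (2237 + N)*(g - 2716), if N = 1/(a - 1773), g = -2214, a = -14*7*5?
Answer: -24957286900/2263 ≈ -1.1028e+7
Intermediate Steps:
a = -490 (a = -98*5 = -490)
N = -1/2263 (N = 1/(-490 - 1773) = 1/(-2263) = -1/2263 ≈ -0.00044189)
(2237 + N)*(g - 2716) = (2237 - 1/2263)*(-2214 - 2716) = (5062330/2263)*(-4930) = -24957286900/2263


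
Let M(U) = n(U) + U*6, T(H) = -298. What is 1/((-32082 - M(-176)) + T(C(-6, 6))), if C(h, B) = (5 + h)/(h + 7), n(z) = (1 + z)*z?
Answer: -1/62124 ≈ -1.6097e-5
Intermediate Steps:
n(z) = z*(1 + z)
C(h, B) = (5 + h)/(7 + h)
M(U) = 6*U + U*(1 + U) (M(U) = U*(1 + U) + U*6 = U*(1 + U) + 6*U = 6*U + U*(1 + U))
1/((-32082 - M(-176)) + T(C(-6, 6))) = 1/((-32082 - (-176)*(7 - 176)) - 298) = 1/((-32082 - (-176)*(-169)) - 298) = 1/((-32082 - 1*29744) - 298) = 1/((-32082 - 29744) - 298) = 1/(-61826 - 298) = 1/(-62124) = -1/62124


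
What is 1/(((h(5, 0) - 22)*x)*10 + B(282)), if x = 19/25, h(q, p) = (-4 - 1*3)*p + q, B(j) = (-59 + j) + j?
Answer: 5/1879 ≈ 0.0026610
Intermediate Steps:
B(j) = -59 + 2*j
h(q, p) = q - 7*p (h(q, p) = (-4 - 3)*p + q = -7*p + q = q - 7*p)
x = 19/25 (x = 19*(1/25) = 19/25 ≈ 0.76000)
1/(((h(5, 0) - 22)*x)*10 + B(282)) = 1/((((5 - 7*0) - 22)*(19/25))*10 + (-59 + 2*282)) = 1/((((5 + 0) - 22)*(19/25))*10 + (-59 + 564)) = 1/(((5 - 22)*(19/25))*10 + 505) = 1/(-17*19/25*10 + 505) = 1/(-323/25*10 + 505) = 1/(-646/5 + 505) = 1/(1879/5) = 5/1879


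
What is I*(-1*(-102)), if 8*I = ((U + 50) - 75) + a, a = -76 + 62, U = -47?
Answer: -2193/2 ≈ -1096.5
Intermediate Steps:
a = -14
I = -43/4 (I = (((-47 + 50) - 75) - 14)/8 = ((3 - 75) - 14)/8 = (-72 - 14)/8 = (⅛)*(-86) = -43/4 ≈ -10.750)
I*(-1*(-102)) = -(-43)*(-102)/4 = -43/4*102 = -2193/2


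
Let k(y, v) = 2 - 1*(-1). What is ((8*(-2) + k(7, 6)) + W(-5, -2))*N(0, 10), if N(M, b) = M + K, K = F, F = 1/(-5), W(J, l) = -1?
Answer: 14/5 ≈ 2.8000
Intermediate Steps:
F = -⅕ ≈ -0.20000
k(y, v) = 3 (k(y, v) = 2 + 1 = 3)
K = -⅕ ≈ -0.20000
N(M, b) = -⅕ + M (N(M, b) = M - ⅕ = -⅕ + M)
((8*(-2) + k(7, 6)) + W(-5, -2))*N(0, 10) = ((8*(-2) + 3) - 1)*(-⅕ + 0) = ((-16 + 3) - 1)*(-⅕) = (-13 - 1)*(-⅕) = -14*(-⅕) = 14/5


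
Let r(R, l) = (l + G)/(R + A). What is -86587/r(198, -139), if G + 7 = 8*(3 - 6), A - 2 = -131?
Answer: 5974503/170 ≈ 35144.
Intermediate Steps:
A = -129 (A = 2 - 131 = -129)
G = -31 (G = -7 + 8*(3 - 6) = -7 + 8*(-3) = -7 - 24 = -31)
r(R, l) = (-31 + l)/(-129 + R) (r(R, l) = (l - 31)/(R - 129) = (-31 + l)/(-129 + R))
-86587/r(198, -139) = -86587*(-129 + 198)/(-31 - 139) = -86587/(-170/69) = -86587*(-69/170) = 5974503/170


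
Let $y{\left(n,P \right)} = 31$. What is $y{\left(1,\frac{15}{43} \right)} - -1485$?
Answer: $1516$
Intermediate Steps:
$y{\left(1,\frac{15}{43} \right)} - -1485 = 31 - -1485 = 31 + 1485 = 1516$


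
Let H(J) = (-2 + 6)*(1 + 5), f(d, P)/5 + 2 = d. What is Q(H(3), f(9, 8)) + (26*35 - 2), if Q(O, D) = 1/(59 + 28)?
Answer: 78997/87 ≈ 908.01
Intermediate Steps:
f(d, P) = -10 + 5*d
H(J) = 24 (H(J) = 4*6 = 24)
Q(O, D) = 1/87
Q(H(3), f(9, 8)) + (26*35 - 2) = 1/87 + (26*35 - 2) = 1/87 + (910 - 2) = 1/87 + 908 = 78997/87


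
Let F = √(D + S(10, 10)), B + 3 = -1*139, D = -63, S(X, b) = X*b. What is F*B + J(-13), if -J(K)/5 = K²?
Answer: -845 - 142*√37 ≈ -1708.8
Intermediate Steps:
J(K) = -5*K²
B = -142 (B = -3 - 1*139 = -3 - 139 = -142)
F = √37 (F = √(-63 + 10*10) = √(-63 + 100) = √37 ≈ 6.0828)
F*B + J(-13) = √37*(-142) - 5*(-13)² = -142*√37 - 5*169 = -142*√37 - 845 = -845 - 142*√37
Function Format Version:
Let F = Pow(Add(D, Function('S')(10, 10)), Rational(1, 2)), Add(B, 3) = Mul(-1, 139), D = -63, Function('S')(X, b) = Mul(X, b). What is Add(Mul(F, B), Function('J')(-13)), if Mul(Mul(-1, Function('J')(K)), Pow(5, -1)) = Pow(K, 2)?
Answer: Add(-845, Mul(-142, Pow(37, Rational(1, 2)))) ≈ -1708.8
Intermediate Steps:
Function('J')(K) = Mul(-5, Pow(K, 2))
B = -142 (B = Add(-3, Mul(-1, 139)) = Add(-3, -139) = -142)
F = Pow(37, Rational(1, 2)) (F = Pow(Add(-63, Mul(10, 10)), Rational(1, 2)) = Pow(Add(-63, 100), Rational(1, 2)) = Pow(37, Rational(1, 2)) ≈ 6.0828)
Add(Mul(F, B), Function('J')(-13)) = Add(Mul(Pow(37, Rational(1, 2)), -142), Mul(-5, Pow(-13, 2))) = Add(Mul(-142, Pow(37, Rational(1, 2))), Mul(-5, 169)) = Add(Mul(-142, Pow(37, Rational(1, 2))), -845) = Add(-845, Mul(-142, Pow(37, Rational(1, 2))))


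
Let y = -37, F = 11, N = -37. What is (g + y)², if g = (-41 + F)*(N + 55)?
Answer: 332929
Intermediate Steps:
g = -540 (g = (-41 + 11)*(-37 + 55) = -30*18 = -540)
(g + y)² = (-540 - 37)² = (-577)² = 332929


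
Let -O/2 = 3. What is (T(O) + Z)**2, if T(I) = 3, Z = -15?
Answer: 144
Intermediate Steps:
O = -6 (O = -2*3 = -6)
(T(O) + Z)**2 = (3 - 15)**2 = (-12)**2 = 144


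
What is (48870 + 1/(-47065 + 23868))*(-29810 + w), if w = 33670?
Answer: 4375840321540/23197 ≈ 1.8864e+8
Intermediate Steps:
(48870 + 1/(-47065 + 23868))*(-29810 + w) = (48870 + 1/(-47065 + 23868))*(-29810 + 33670) = (48870 + 1/(-23197))*3860 = (48870 - 1/23197)*3860 = (1133637389/23197)*3860 = 4375840321540/23197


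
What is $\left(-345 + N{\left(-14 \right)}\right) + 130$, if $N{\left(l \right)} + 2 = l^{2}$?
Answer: $-21$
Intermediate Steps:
$N{\left(l \right)} = -2 + l^{2}$
$\left(-345 + N{\left(-14 \right)}\right) + 130 = \left(-345 - \left(2 - \left(-14\right)^{2}\right)\right) + 130 = \left(-345 + \left(-2 + 196\right)\right) + 130 = \left(-345 + 194\right) + 130 = -151 + 130 = -21$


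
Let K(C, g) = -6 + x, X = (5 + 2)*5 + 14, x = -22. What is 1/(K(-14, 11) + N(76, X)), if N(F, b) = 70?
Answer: 1/42 ≈ 0.023810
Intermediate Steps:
X = 49 (X = 7*5 + 14 = 35 + 14 = 49)
K(C, g) = -28 (K(C, g) = -6 - 22 = -28)
1/(K(-14, 11) + N(76, X)) = 1/(-28 + 70) = 1/42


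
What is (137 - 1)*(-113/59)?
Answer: -15368/59 ≈ -260.47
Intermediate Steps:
(137 - 1)*(-113/59) = 136*(-113*1/59) = 136*(-113/59) = -15368/59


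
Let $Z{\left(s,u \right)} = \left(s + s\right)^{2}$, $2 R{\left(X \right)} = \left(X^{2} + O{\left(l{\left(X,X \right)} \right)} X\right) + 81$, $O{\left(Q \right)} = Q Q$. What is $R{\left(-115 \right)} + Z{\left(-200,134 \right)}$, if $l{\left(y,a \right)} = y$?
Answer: $- \frac{1187569}{2} \approx -5.9378 \cdot 10^{5}$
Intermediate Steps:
$O{\left(Q \right)} = Q^{2}$
$R{\left(X \right)} = \frac{81}{2} + \frac{X^{2}}{2} + \frac{X^{3}}{2}$ ($R{\left(X \right)} = \frac{\left(X^{2} + X^{2} X\right) + 81}{2} = \frac{\left(X^{2} + X^{3}\right) + 81}{2} = \frac{81 + X^{2} + X^{3}}{2} = \frac{81}{2} + \frac{X^{2}}{2} + \frac{X^{3}}{2}$)
$Z{\left(s,u \right)} = 4 s^{2}$ ($Z{\left(s,u \right)} = \left(2 s\right)^{2} = 4 s^{2}$)
$R{\left(-115 \right)} + Z{\left(-200,134 \right)} = \left(\frac{81}{2} + \frac{\left(-115\right)^{2}}{2} + \frac{\left(-115\right)^{3}}{2}\right) + 4 \left(-200\right)^{2} = \left(\frac{81}{2} + \frac{1}{2} \cdot 13225 + \frac{1}{2} \left(-1520875\right)\right) + 4 \cdot 40000 = \left(\frac{81}{2} + \frac{13225}{2} - \frac{1520875}{2}\right) + 160000 = - \frac{1507569}{2} + 160000 = - \frac{1187569}{2}$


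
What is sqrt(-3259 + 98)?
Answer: I*sqrt(3161) ≈ 56.223*I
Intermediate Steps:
sqrt(-3259 + 98) = sqrt(-3161) = I*sqrt(3161)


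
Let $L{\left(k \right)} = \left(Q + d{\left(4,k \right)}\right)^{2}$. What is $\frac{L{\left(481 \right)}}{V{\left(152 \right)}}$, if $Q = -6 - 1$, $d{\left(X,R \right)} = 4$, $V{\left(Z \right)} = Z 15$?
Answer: $\frac{3}{760} \approx 0.0039474$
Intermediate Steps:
$V{\left(Z \right)} = 15 Z$
$Q = -7$
$L{\left(k \right)} = 9$ ($L{\left(k \right)} = \left(-7 + 4\right)^{2} = \left(-3\right)^{2} = 9$)
$\frac{L{\left(481 \right)}}{V{\left(152 \right)}} = \frac{9}{15 \cdot 152} = \frac{9}{2280} = 9 \cdot \frac{1}{2280} = \frac{3}{760}$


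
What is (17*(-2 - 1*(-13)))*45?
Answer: 8415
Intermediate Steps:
(17*(-2 - 1*(-13)))*45 = (17*(-2 + 13))*45 = (17*11)*45 = 187*45 = 8415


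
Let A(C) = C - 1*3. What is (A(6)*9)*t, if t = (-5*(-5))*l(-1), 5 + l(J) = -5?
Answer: -6750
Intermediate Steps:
l(J) = -10 (l(J) = -5 - 5 = -10)
A(C) = -3 + C (A(C) = C - 3 = -3 + C)
t = -250 (t = -5*(-5)*(-10) = 25*(-10) = -250)
(A(6)*9)*t = ((-3 + 6)*9)*(-250) = (3*9)*(-250) = 27*(-250) = -6750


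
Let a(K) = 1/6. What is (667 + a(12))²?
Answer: 16024009/36 ≈ 4.4511e+5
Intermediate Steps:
a(K) = ⅙
(667 + a(12))² = (667 + ⅙)² = (4003/6)² = 16024009/36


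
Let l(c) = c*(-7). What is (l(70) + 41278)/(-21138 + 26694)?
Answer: 3399/463 ≈ 7.3413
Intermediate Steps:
l(c) = -7*c
(l(70) + 41278)/(-21138 + 26694) = (-7*70 + 41278)/(-21138 + 26694) = (-490 + 41278)/5556 = 40788*(1/5556) = 3399/463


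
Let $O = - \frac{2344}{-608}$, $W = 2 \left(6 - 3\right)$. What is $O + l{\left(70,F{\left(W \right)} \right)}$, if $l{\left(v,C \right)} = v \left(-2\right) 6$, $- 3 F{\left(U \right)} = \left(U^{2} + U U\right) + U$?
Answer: $- \frac{63547}{76} \approx -836.14$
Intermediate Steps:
$W = 6$ ($W = 2 \cdot 3 = 6$)
$O = \frac{293}{76}$ ($O = \left(-2344\right) \left(- \frac{1}{608}\right) = \frac{293}{76} \approx 3.8553$)
$F{\left(U \right)} = - \frac{2 U^{2}}{3} - \frac{U}{3}$ ($F{\left(U \right)} = - \frac{\left(U^{2} + U U\right) + U}{3} = - \frac{\left(U^{2} + U^{2}\right) + U}{3} = - \frac{2 U^{2} + U}{3} = - \frac{U + 2 U^{2}}{3} = - \frac{2 U^{2}}{3} - \frac{U}{3}$)
$l{\left(v,C \right)} = - 12 v$ ($l{\left(v,C \right)} = - 2 v 6 = - 12 v$)
$O + l{\left(70,F{\left(W \right)} \right)} = \frac{293}{76} - 840 = - \frac{63547}{76}$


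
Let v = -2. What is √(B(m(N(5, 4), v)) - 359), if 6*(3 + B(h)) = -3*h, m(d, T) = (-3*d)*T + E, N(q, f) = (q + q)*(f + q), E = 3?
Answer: I*√2534/2 ≈ 25.169*I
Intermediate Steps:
N(q, f) = 2*q*(f + q) (N(q, f) = (2*q)*(f + q) = 2*q*(f + q))
m(d, T) = 3 - 3*T*d (m(d, T) = (-3*d)*T + 3 = -3*T*d + 3 = 3 - 3*T*d)
B(h) = -3 - h/2 (B(h) = -3 + (-3*h)/6 = -3 - h/2)
√(B(m(N(5, 4), v)) - 359) = √((-3 - (3 - 3*(-2)*2*5*(4 + 5))/2) - 359) = √((-3 - (3 - 3*(-2)*2*5*9)/2) - 359) = √((-3 - (3 - 3*(-2)*90)/2) - 359) = √((-3 - (3 + 540)/2) - 359) = √((-3 - ½*543) - 359) = √((-3 - 543/2) - 359) = √(-549/2 - 359) = √(-1267/2) = I*√2534/2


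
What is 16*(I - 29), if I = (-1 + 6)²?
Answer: -64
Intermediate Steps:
I = 25 (I = 5² = 25)
16*(I - 29) = 16*(25 - 29) = 16*(-4) = -64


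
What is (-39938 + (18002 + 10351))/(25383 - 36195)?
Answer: 11585/10812 ≈ 1.0715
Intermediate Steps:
(-39938 + (18002 + 10351))/(25383 - 36195) = (-39938 + 28353)/(-10812) = -11585*(-1/10812) = 11585/10812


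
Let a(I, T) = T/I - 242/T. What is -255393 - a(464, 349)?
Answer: -41357330361/161936 ≈ -2.5539e+5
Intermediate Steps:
a(I, T) = -242/T + T/I
-255393 - a(464, 349) = -255393 - (-242/349 + 349/464) = -255393 - 1*9513/161936 = -255393 - 9513/161936 = -41357330361/161936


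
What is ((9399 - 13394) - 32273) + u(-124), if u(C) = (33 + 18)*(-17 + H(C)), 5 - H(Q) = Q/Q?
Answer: -36931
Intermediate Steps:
H(Q) = 4 (H(Q) = 5 - Q/Q = 5 - 1*1 = 5 - 1 = 4)
u(C) = -663 (u(C) = (33 + 18)*(-17 + 4) = 51*(-13) = -663)
((9399 - 13394) - 32273) + u(-124) = ((9399 - 13394) - 32273) - 663 = (-3995 - 32273) - 663 = -36268 - 663 = -36931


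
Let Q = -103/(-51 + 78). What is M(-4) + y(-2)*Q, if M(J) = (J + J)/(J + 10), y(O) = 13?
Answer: -1375/27 ≈ -50.926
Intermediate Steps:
M(J) = 2*J/(10 + J) (M(J) = (2*J)/(10 + J) = 2*J/(10 + J))
Q = -103/27 ≈ -3.8148
M(-4) + y(-2)*Q = 2*(-4)/(10 - 4) + 13*(-103/27) = 2*(-4)/6 - 1339/27 = 2*(-4)*(1/6) - 1339/27 = -4/3 - 1339/27 = -1375/27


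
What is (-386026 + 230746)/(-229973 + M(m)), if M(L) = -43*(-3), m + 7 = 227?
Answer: 38820/57461 ≈ 0.67559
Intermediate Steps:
m = 220 (m = -7 + 227 = 220)
M(L) = 129
(-386026 + 230746)/(-229973 + M(m)) = (-386026 + 230746)/(-229973 + 129) = -155280/(-229844) = -155280*(-1/229844) = 38820/57461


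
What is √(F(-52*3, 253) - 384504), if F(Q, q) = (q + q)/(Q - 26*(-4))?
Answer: I*√259931282/26 ≈ 620.09*I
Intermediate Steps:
F(Q, q) = 2*q/(104 + Q) (F(Q, q) = (2*q)/(Q + 104) = (2*q)/(104 + Q) = 2*q/(104 + Q))
√(F(-52*3, 253) - 384504) = √(2*253/(104 - 52*3) - 384504) = √(2*253/(104 - 156) - 384504) = √(2*253/(-52) - 384504) = √(2*253*(-1/52) - 384504) = √(-253/26 - 384504) = √(-9997357/26) = I*√259931282/26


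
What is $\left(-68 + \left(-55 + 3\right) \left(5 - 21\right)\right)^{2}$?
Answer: $583696$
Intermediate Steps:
$\left(-68 + \left(-55 + 3\right) \left(5 - 21\right)\right)^{2} = \left(-68 - -832\right)^{2} = \left(-68 + 832\right)^{2} = 764^{2} = 583696$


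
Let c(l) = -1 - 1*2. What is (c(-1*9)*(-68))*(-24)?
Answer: -4896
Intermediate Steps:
c(l) = -3 (c(l) = -1 - 2 = -3)
(c(-1*9)*(-68))*(-24) = -3*(-68)*(-24) = 204*(-24) = -4896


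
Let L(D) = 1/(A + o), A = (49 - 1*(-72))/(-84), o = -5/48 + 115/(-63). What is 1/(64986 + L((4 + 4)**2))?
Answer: 3397/220756434 ≈ 1.5388e-5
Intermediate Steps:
o = -1945/1008 (o = -5*1/48 + 115*(-1/63) = -5/48 - 115/63 = -1945/1008 ≈ -1.9296)
A = -121/84 (A = (49 + 72)*(-1/84) = 121*(-1/84) = -121/84 ≈ -1.4405)
L(D) = -1008/3397 (L(D) = 1/(-121/84 - 1945/1008) = 1/(-3397/1008) = -1008/3397)
1/(64986 + L((4 + 4)**2)) = 1/(64986 - 1008/3397) = 1/(220756434/3397) = 3397/220756434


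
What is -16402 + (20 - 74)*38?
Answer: -18454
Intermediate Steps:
-16402 + (20 - 74)*38 = -16402 - 54*38 = -16402 - 2052 = -18454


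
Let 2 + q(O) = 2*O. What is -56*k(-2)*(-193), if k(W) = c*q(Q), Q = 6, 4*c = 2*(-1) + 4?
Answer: 54040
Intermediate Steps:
c = ½ (c = (2*(-1) + 4)/4 = (-2 + 4)/4 = (¼)*2 = ½ ≈ 0.50000)
q(O) = -2 + 2*O
k(W) = 5 (k(W) = (-2 + 2*6)/2 = (-2 + 12)/2 = (½)*10 = 5)
-56*k(-2)*(-193) = -56*5*(-193) = -280*(-193) = 54040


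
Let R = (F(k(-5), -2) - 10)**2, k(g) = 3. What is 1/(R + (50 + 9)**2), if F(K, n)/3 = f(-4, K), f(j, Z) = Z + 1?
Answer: 1/3485 ≈ 0.00028694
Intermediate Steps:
f(j, Z) = 1 + Z
F(K, n) = 3 + 3*K (F(K, n) = 3*(1 + K) = 3 + 3*K)
R = 4 (R = ((3 + 3*3) - 10)**2 = ((3 + 9) - 10)**2 = (12 - 10)**2 = 2**2 = 4)
1/(R + (50 + 9)**2) = 1/(4 + (50 + 9)**2) = 1/(4 + 59**2) = 1/(4 + 3481) = 1/3485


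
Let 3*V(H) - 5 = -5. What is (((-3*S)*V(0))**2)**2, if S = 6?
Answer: 0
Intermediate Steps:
V(H) = 0 (V(H) = 5/3 + (1/3)*(-5) = 5/3 - 5/3 = 0)
(((-3*S)*V(0))**2)**2 = ((-3*6*0)**2)**2 = ((-18*0)**2)**2 = (0**2)**2 = 0**2 = 0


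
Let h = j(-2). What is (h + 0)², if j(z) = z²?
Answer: 16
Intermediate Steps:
h = 4 (h = (-2)² = 4)
(h + 0)² = (4 + 0)² = 4² = 16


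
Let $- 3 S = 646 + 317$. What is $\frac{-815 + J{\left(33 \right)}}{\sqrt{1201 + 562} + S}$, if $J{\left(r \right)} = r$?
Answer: $\frac{125511}{50639} + \frac{391 \sqrt{1763}}{50639} \approx 2.8027$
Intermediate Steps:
$S = -321$ ($S = - \frac{646 + 317}{3} = \left(- \frac{1}{3}\right) 963 = -321$)
$\frac{-815 + J{\left(33 \right)}}{\sqrt{1201 + 562} + S} = \frac{-815 + 33}{\sqrt{1201 + 562} - 321} = - \frac{782}{\sqrt{1763} - 321} = - \frac{782}{-321 + \sqrt{1763}}$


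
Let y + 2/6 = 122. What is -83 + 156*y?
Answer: 18897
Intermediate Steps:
y = 365/3 (y = -⅓ + 122 = 365/3 ≈ 121.67)
-83 + 156*y = -83 + 156*(365/3) = -83 + 18980 = 18897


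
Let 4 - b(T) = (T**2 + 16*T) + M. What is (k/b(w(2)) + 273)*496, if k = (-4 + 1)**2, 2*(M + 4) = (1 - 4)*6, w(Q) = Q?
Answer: 2568288/19 ≈ 1.3517e+5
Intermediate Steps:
M = -13 (M = -4 + ((1 - 4)*6)/2 = -4 + (-3*6)/2 = -4 + (1/2)*(-18) = -4 - 9 = -13)
b(T) = 17 - T**2 - 16*T (b(T) = 4 - ((T**2 + 16*T) - 13) = 4 - (-13 + T**2 + 16*T) = 4 + (13 - T**2 - 16*T) = 17 - T**2 - 16*T)
k = 9 (k = (-3)**2 = 9)
(k/b(w(2)) + 273)*496 = (9/(17 - 1*2**2 - 16*2) + 273)*496 = (9/(17 - 1*4 - 32) + 273)*496 = (9/(17 - 4 - 32) + 273)*496 = (9/(-19) + 273)*496 = (9*(-1/19) + 273)*496 = (-9/19 + 273)*496 = (5178/19)*496 = 2568288/19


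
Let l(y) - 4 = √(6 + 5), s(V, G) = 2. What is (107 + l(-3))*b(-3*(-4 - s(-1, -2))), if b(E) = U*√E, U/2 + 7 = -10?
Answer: 102*√2*(-111 - √11) ≈ -16490.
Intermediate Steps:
U = -34 (U = -14 + 2*(-10) = -14 - 20 = -34)
l(y) = 4 + √11 (l(y) = 4 + √(6 + 5) = 4 + √11)
b(E) = -34*√E
(107 + l(-3))*b(-3*(-4 - s(-1, -2))) = (107 + (4 + √11))*(-34*3*√2) = (111 + √11)*(-34*3*√2) = (111 + √11)*(-102*√2) = -102*√2*(111 + √11)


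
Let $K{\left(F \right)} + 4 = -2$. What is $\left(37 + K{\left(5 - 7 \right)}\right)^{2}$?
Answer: $961$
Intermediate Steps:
$K{\left(F \right)} = -6$ ($K{\left(F \right)} = -4 - 2 = -6$)
$\left(37 + K{\left(5 - 7 \right)}\right)^{2} = \left(37 - 6\right)^{2} = 31^{2} = 961$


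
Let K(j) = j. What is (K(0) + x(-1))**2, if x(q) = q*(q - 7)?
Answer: 64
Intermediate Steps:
x(q) = q*(-7 + q)
(K(0) + x(-1))**2 = (0 - (-7 - 1))**2 = (0 - 1*(-8))**2 = (0 + 8)**2 = 8**2 = 64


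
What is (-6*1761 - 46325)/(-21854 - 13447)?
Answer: 56891/35301 ≈ 1.6116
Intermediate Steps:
(-6*1761 - 46325)/(-21854 - 13447) = (-10566 - 46325)/(-35301) = -56891*(-1/35301) = 56891/35301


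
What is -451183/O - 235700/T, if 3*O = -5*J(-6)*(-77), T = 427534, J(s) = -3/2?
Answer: 192850700472/82300295 ≈ 2343.3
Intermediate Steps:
J(s) = -3/2 (J(s) = -3*½ = -3/2)
O = -385/2 (O = (-5*(-3/2)*(-77))/3 = ((15/2)*(-77))/3 = (⅓)*(-1155/2) = -385/2 ≈ -192.50)
-451183/O - 235700/T = -451183/(-385/2) - 235700/427534 = -451183*(-2/385) - 235700*1/427534 = 902366/385 - 117850/213767 = 192850700472/82300295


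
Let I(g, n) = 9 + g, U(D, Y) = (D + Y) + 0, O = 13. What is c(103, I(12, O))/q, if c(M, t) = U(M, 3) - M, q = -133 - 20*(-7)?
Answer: 3/7 ≈ 0.42857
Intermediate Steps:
U(D, Y) = D + Y
q = 7 (q = -133 + 140 = 7)
c(M, t) = 3 (c(M, t) = (M + 3) - M = (3 + M) - M = 3)
c(103, I(12, O))/q = 3/7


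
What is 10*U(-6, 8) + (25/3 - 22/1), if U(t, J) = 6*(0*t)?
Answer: -41/3 ≈ -13.667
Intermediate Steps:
U(t, J) = 0 (U(t, J) = 6*0 = 0)
10*U(-6, 8) + (25/3 - 22/1) = 10*0 + (25/3 - 22/1) = 0 + (25*(⅓) - 22*1) = 0 + (25/3 - 22) = 0 - 41/3 = -41/3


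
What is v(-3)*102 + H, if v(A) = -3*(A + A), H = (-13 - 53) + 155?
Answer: 1925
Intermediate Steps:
H = 89 (H = -66 + 155 = 89)
v(A) = -6*A
v(-3)*102 + H = -6*(-3)*102 + 89 = 18*102 + 89 = 1836 + 89 = 1925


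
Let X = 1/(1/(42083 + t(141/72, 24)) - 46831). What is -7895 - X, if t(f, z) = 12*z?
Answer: -15665861346129/1984276300 ≈ -7895.0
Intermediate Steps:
X = -42371/1984276300 (X = 1/(1/(42083 + 12*24) - 46831) = 1/(1/(42083 + 288) - 46831) = 1/(1/42371 - 46831) = 1/(-1984276300/42371) = -42371/1984276300 ≈ -2.1353e-5)
-7895 - X = -7895 - 1*(-42371/1984276300) = -7895 + 42371/1984276300 = -15665861346129/1984276300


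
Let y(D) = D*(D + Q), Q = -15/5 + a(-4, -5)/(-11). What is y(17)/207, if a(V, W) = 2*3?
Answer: 2516/2277 ≈ 1.1050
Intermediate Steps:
a(V, W) = 6
Q = -39/11 (Q = -15/5 + 6/(-11) = -15*1/5 + 6*(-1/11) = -3 - 6/11 = -39/11 ≈ -3.5455)
y(D) = D*(-39/11 + D) (y(D) = D*(D - 39/11) = D*(-39/11 + D))
y(17)/207 = ((1/11)*17*(-39 + 11*17))/207 = ((1/11)*17*(-39 + 187))*(1/207) = ((1/11)*17*148)*(1/207) = (2516/11)*(1/207) = 2516/2277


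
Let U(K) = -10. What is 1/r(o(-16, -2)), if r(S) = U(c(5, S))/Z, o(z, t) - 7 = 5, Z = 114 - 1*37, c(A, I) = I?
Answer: -77/10 ≈ -7.7000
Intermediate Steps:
Z = 77 (Z = 114 - 37 = 77)
o(z, t) = 12 (o(z, t) = 7 + 5 = 12)
r(S) = -10/77
1/r(o(-16, -2)) = 1/(-10/77) = -77/10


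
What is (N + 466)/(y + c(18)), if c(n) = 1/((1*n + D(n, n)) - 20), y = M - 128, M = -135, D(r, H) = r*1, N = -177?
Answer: -4624/4207 ≈ -1.0991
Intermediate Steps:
D(r, H) = r
y = -263 (y = -135 - 128 = -263)
c(n) = 1/(-20 + 2*n) (c(n) = 1/((1*n + n) - 20) = 1/((n + n) - 20) = 1/(2*n - 20) = 1/(-20 + 2*n))
(N + 466)/(y + c(18)) = (-177 + 466)/(-263 + 1/(2*(-10 + 18))) = 289/(-263 + (1/2)/8) = 289/(-263 + (1/2)*(1/8)) = 289/(-263 + 1/16) = 289/(-4207/16) = 289*(-16/4207) = -4624/4207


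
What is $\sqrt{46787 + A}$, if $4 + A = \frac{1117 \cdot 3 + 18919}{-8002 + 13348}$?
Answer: $\frac{\sqrt{4127049102}}{297} \approx 216.3$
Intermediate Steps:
$A = \frac{443}{2673}$ ($A = -4 + \frac{1117 \cdot 3 + 18919}{-8002 + 13348} = -4 + \frac{3351 + 18919}{5346} = -4 + 22270 \cdot \frac{1}{5346} = -4 + \frac{11135}{2673} = \frac{443}{2673} \approx 0.16573$)
$\sqrt{46787 + A} = \sqrt{46787 + \frac{443}{2673}} = \sqrt{\frac{125062094}{2673}} = \frac{\sqrt{4127049102}}{297}$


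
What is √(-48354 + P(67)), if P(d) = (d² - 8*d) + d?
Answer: 3*I*√4926 ≈ 210.56*I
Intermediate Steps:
P(d) = d² - 7*d
√(-48354 + P(67)) = √(-48354 + 67*(-7 + 67)) = √(-48354 + 67*60) = √(-48354 + 4020) = √(-44334) = 3*I*√4926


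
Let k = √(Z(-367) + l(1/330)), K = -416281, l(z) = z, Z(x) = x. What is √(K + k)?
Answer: √(-45333000900 + 330*I*√39965970)/330 ≈ 0.014846 + 645.2*I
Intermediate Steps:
k = I*√39965970/330 (k = √(-367 + 1/330) = √(-121109/330) = I*√39965970/330 ≈ 19.157*I)
√(K + k) = √(-416281 + I*√39965970/330)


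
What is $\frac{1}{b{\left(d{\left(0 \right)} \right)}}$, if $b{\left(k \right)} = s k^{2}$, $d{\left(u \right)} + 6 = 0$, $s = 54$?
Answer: $\frac{1}{1944} \approx 0.0005144$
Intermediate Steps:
$d{\left(u \right)} = -6$ ($d{\left(u \right)} = -6 + 0 = -6$)
$b{\left(k \right)} = 54 k^{2}$
$\frac{1}{b{\left(d{\left(0 \right)} \right)}} = \frac{1}{54 \left(-6\right)^{2}} = \frac{1}{54 \cdot 36} = \frac{1}{1944}$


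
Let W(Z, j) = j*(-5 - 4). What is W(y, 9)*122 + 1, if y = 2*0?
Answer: -9881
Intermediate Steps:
y = 0
W(Z, j) = -9*j (W(Z, j) = j*(-9) = -9*j)
W(y, 9)*122 + 1 = -9*9*122 + 1 = -81*122 + 1 = -9882 + 1 = -9881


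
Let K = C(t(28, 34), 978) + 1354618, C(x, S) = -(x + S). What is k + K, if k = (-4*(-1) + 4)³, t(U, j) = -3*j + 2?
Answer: 1354252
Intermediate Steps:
t(U, j) = 2 - 3*j
C(x, S) = -S - x (C(x, S) = -(S + x) = -S - x)
k = 512 (k = (4 + 4)³ = 8³ = 512)
K = 1353740 (K = (-1*978 - (2 - 3*34)) + 1354618 = (-978 - (2 - 102)) + 1354618 = (-978 - 1*(-100)) + 1354618 = (-978 + 100) + 1354618 = -878 + 1354618 = 1353740)
k + K = 512 + 1353740 = 1354252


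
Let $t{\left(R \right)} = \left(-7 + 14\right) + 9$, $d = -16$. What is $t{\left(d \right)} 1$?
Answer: $16$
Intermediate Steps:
$t{\left(R \right)} = 16$ ($t{\left(R \right)} = 7 + 9 = 16$)
$t{\left(d \right)} 1 = 16 \cdot 1 = 16$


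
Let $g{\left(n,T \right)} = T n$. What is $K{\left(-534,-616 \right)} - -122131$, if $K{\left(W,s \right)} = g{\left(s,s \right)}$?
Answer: $501587$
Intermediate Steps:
$K{\left(W,s \right)} = s^{2}$ ($K{\left(W,s \right)} = s s = s^{2}$)
$K{\left(-534,-616 \right)} - -122131 = \left(-616\right)^{2} - -122131 = 379456 + 122131 = 501587$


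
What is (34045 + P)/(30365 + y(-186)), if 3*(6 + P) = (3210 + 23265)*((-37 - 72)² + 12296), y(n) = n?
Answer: 213396064/30179 ≈ 7071.0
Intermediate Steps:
P = 213362019 (P = -6 + ((3210 + 23265)*((-37 - 72)² + 12296))/3 = -6 + (26475*((-109)² + 12296))/3 = -6 + (26475*(11881 + 12296))/3 = -6 + (26475*24177)/3 = -6 + (⅓)*640086075 = -6 + 213362025 = 213362019)
(34045 + P)/(30365 + y(-186)) = (34045 + 213362019)/(30365 - 186) = 213396064/30179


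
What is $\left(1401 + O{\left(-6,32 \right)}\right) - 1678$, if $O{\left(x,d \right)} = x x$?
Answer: $-241$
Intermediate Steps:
$O{\left(x,d \right)} = x^{2}$
$\left(1401 + O{\left(-6,32 \right)}\right) - 1678 = \left(1401 + \left(-6\right)^{2}\right) - 1678 = \left(1401 + 36\right) - 1678 = 1437 - 1678 = -241$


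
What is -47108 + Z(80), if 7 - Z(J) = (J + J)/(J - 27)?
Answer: -2496513/53 ≈ -47104.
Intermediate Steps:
Z(J) = 7 - 2*J/(-27 + J) (Z(J) = 7 - (J + J)/(J - 27) = 7 - 2*J/(-27 + J))
-47108 + Z(80) = -47108 + (-189 + 5*80)/(-27 + 80) = -47108 + (-189 + 400)/53 = -47108 + (1/53)*211 = -47108 + 211/53 = -2496513/53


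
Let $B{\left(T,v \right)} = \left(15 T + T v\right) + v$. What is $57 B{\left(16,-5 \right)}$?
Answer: $8835$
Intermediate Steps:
$B{\left(T,v \right)} = v + 15 T + T v$
$57 B{\left(16,-5 \right)} = 57 \left(-5 + 15 \cdot 16 + 16 \left(-5\right)\right) = 57 \left(-5 + 240 - 80\right) = 57 \cdot 155 = 8835$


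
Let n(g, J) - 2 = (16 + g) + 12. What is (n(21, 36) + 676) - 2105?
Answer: -1378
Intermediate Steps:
n(g, J) = 30 + g (n(g, J) = 2 + ((16 + g) + 12) = 2 + (28 + g) = 30 + g)
(n(21, 36) + 676) - 2105 = ((30 + 21) + 676) - 2105 = (51 + 676) - 2105 = 727 - 2105 = -1378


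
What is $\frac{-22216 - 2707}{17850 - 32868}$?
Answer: $\frac{24923}{15018} \approx 1.6595$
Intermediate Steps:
$\frac{-22216 - 2707}{17850 - 32868} = \frac{-22216 - 2707}{-15018} = \left(-24923\right) \left(- \frac{1}{15018}\right) = \frac{24923}{15018}$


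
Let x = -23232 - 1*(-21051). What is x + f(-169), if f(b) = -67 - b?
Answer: -2079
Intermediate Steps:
x = -2181 (x = -23232 + 21051 = -2181)
x + f(-169) = -2181 + (-67 - 1*(-169)) = -2181 + (-67 + 169) = -2181 + 102 = -2079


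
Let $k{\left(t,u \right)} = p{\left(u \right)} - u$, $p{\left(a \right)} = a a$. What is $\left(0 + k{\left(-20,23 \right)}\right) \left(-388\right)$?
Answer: $-196328$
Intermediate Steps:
$p{\left(a \right)} = a^{2}$
$k{\left(t,u \right)} = u^{2} - u$
$\left(0 + k{\left(-20,23 \right)}\right) \left(-388\right) = \left(0 + 23 \left(-1 + 23\right)\right) \left(-388\right) = \left(0 + 23 \cdot 22\right) \left(-388\right) = \left(0 + 506\right) \left(-388\right) = 506 \left(-388\right) = -196328$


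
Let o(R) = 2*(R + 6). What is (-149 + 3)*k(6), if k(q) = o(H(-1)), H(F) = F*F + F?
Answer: -1752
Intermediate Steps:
H(F) = F + F² (H(F) = F² + F = F + F²)
o(R) = 12 + 2*R (o(R) = 2*(6 + R) = 12 + 2*R)
k(q) = 12 (k(q) = 12 + 2*(-(1 - 1)) = 12 + 2*(-1*0) = 12 + 2*0 = 12 + 0 = 12)
(-149 + 3)*k(6) = (-149 + 3)*12 = -146*12 = -1752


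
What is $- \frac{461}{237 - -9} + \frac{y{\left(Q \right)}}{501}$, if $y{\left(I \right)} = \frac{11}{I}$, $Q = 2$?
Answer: $- \frac{12756}{6847} \approx -1.863$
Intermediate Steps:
$- \frac{461}{237 - -9} + \frac{y{\left(Q \right)}}{501} = - \frac{461}{237 - -9} + \frac{11 \cdot \frac{1}{2}}{501} = - \frac{461}{237 + 9} + 11 \cdot \frac{1}{2} \cdot \frac{1}{501} = - \frac{461}{246} + \frac{11}{2} \cdot \frac{1}{501} = \left(-461\right) \frac{1}{246} + \frac{11}{1002} = - \frac{461}{246} + \frac{11}{1002} = - \frac{12756}{6847}$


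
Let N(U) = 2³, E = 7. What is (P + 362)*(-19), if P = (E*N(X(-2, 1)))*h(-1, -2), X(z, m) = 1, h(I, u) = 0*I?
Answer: -6878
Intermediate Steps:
h(I, u) = 0
N(U) = 8
P = 0 (P = (7*8)*0 = 56*0 = 0)
(P + 362)*(-19) = (0 + 362)*(-19) = 362*(-19) = -6878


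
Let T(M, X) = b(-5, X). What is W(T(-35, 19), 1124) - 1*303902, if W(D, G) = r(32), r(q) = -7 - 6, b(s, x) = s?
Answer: -303915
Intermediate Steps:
r(q) = -13
T(M, X) = -5
W(D, G) = -13
W(T(-35, 19), 1124) - 1*303902 = -13 - 1*303902 = -13 - 303902 = -303915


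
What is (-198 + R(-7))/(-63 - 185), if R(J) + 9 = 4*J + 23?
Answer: 53/62 ≈ 0.85484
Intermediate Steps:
R(J) = 14 + 4*J (R(J) = -9 + (4*J + 23) = -9 + (23 + 4*J) = 14 + 4*J)
(-198 + R(-7))/(-63 - 185) = (-198 + (14 + 4*(-7)))/(-63 - 185) = (-198 + (14 - 28))/(-248) = (-198 - 14)*(-1/248) = -212*(-1/248) = 53/62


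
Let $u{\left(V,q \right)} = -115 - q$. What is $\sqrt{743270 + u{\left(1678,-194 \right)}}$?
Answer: $\sqrt{743349} \approx 862.18$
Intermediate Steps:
$\sqrt{743270 + u{\left(1678,-194 \right)}} = \sqrt{743270 - -79} = \sqrt{743270 + \left(-115 + 194\right)} = \sqrt{743270 + 79} = \sqrt{743349}$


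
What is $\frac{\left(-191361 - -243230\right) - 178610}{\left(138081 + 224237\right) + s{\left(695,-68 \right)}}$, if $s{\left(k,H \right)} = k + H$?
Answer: $- \frac{126741}{362945} \approx -0.3492$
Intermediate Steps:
$s{\left(k,H \right)} = H + k$
$\frac{\left(-191361 - -243230\right) - 178610}{\left(138081 + 224237\right) + s{\left(695,-68 \right)}} = \frac{\left(-191361 - -243230\right) - 178610}{\left(138081 + 224237\right) + \left(-68 + 695\right)} = \frac{\left(-191361 + 243230\right) - 178610}{362318 + 627} = \frac{51869 - 178610}{362945} = \left(-126741\right) \frac{1}{362945} = - \frac{126741}{362945}$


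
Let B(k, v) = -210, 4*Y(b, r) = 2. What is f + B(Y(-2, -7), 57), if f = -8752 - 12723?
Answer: -21685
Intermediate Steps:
Y(b, r) = ½ (Y(b, r) = (¼)*2 = ½)
f = -21475
f + B(Y(-2, -7), 57) = -21475 - 210 = -21685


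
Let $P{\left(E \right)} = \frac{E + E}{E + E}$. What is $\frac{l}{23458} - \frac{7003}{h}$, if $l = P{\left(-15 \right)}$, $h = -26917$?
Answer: $\frac{164303291}{631418986} \approx 0.26021$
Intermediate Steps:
$P{\left(E \right)} = 1$ ($P{\left(E \right)} = \frac{2 E}{2 E} = 2 E \frac{1}{2 E} = 1$)
$l = 1$
$\frac{l}{23458} - \frac{7003}{h} = 1 \cdot \frac{1}{23458} - \frac{7003}{-26917} = 1 \cdot \frac{1}{23458} - - \frac{7003}{26917} = \frac{1}{23458} + \frac{7003}{26917} = \frac{164303291}{631418986}$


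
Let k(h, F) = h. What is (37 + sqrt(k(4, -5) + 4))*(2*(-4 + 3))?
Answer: -74 - 4*sqrt(2) ≈ -79.657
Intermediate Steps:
(37 + sqrt(k(4, -5) + 4))*(2*(-4 + 3)) = (37 + sqrt(4 + 4))*(2*(-4 + 3)) = (37 + sqrt(8))*(2*(-1)) = (37 + 2*sqrt(2))*(-2) = -74 - 4*sqrt(2)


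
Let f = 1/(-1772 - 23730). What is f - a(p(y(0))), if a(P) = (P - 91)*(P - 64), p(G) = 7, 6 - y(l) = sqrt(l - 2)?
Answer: -122103577/25502 ≈ -4788.0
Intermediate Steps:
y(l) = 6 - sqrt(-2 + l) (y(l) = 6 - sqrt(l - 2) = 6 - sqrt(-2 + l))
a(P) = (-91 + P)*(-64 + P)
f = -1/25502 (f = 1/(-25502) = -1/25502 ≈ -3.9213e-5)
f - a(p(y(0))) = -1/25502 - (5824 + 7**2 - 155*7) = -1/25502 - (5824 + 49 - 1085) = -1/25502 - 1*4788 = -1/25502 - 4788 = -122103577/25502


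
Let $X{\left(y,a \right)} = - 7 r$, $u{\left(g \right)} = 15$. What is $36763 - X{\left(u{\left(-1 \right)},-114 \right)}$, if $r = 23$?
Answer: $36924$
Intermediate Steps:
$X{\left(y,a \right)} = -161$ ($X{\left(y,a \right)} = \left(-7\right) 23 = -161$)
$36763 - X{\left(u{\left(-1 \right)},-114 \right)} = 36763 - -161 = 36763 + 161 = 36924$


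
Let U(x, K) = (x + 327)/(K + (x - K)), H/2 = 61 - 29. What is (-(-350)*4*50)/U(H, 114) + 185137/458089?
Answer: 2052311108567/179112799 ≈ 11458.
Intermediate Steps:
H = 64 (H = 2*(61 - 29) = 2*32 = 64)
U(x, K) = (327 + x)/x
(-(-350)*4*50)/U(H, 114) + 185137/458089 = (-(-350)*4*50)/(((327 + 64)/64)) + 185137/458089 = (-70*(-20)*50)/(((1/64)*391)) + 185137*(1/458089) = (1400*50)/(391/64) + 185137/458089 = 70000*(64/391) + 185137/458089 = 4480000/391 + 185137/458089 = 2052311108567/179112799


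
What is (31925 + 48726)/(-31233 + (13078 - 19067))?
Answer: -80651/37222 ≈ -2.1668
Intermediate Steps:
(31925 + 48726)/(-31233 + (13078 - 19067)) = 80651/(-31233 - 5989) = 80651/(-37222) = 80651*(-1/37222) = -80651/37222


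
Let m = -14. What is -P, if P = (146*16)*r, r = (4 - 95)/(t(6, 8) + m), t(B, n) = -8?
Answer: -106288/11 ≈ -9662.5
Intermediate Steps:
r = 91/22 (r = (4 - 95)/(-8 - 14) = -91/(-22) = -91*(-1/22) = 91/22 ≈ 4.1364)
P = 106288/11 (P = (146*16)*(91/22) = 2336*(91/22) = 106288/11 ≈ 9662.5)
-P = -1*106288/11 = -106288/11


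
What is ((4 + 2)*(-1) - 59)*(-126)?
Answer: 8190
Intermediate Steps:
((4 + 2)*(-1) - 59)*(-126) = (6*(-1) - 59)*(-126) = (-6 - 59)*(-126) = -65*(-126) = 8190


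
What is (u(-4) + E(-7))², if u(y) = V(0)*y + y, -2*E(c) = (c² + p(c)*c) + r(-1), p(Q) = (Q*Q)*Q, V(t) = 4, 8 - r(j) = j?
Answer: 6245001/4 ≈ 1.5613e+6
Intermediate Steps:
r(j) = 8 - j
p(Q) = Q³ (p(Q) = Q²*Q = Q³)
E(c) = -9/2 - c²/2 - c⁴/2 (E(c) = -((c² + c³*c) + (8 - 1*(-1)))/2 = -((c² + c⁴) + (8 + 1))/2 = -((c² + c⁴) + 9)/2 = -(9 + c² + c⁴)/2 = -9/2 - c²/2 - c⁴/2)
u(y) = 5*y (u(y) = 4*y + y = 5*y)
(u(-4) + E(-7))² = (5*(-4) + (-9/2 - ½*(-7)² - ½*(-7)⁴))² = (-20 + (-9/2 - ½*49 - ½*2401))² = (-20 + (-9/2 - 49/2 - 2401/2))² = (-20 - 2459/2)² = (-2499/2)² = 6245001/4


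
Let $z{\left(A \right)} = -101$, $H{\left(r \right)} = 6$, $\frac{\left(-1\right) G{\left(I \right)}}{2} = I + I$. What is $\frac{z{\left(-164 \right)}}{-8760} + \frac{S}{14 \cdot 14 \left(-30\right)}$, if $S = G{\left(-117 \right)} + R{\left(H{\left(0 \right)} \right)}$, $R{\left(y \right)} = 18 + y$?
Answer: $- \frac{30967}{429240} \approx -0.072144$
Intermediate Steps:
$G{\left(I \right)} = - 4 I$ ($G{\left(I \right)} = - 2 \left(I + I\right) = - 2 \cdot 2 I = - 4 I$)
$S = 492$ ($S = \left(-4\right) \left(-117\right) + \left(18 + 6\right) = 468 + 24 = 492$)
$\frac{z{\left(-164 \right)}}{-8760} + \frac{S}{14 \cdot 14 \left(-30\right)} = - \frac{101}{-8760} + \frac{492}{14 \cdot 14 \left(-30\right)} = \left(-101\right) \left(- \frac{1}{8760}\right) + \frac{492}{196 \left(-30\right)} = \frac{101}{8760} + \frac{492}{-5880} = \frac{101}{8760} + 492 \left(- \frac{1}{5880}\right) = \frac{101}{8760} - \frac{41}{490} = - \frac{30967}{429240}$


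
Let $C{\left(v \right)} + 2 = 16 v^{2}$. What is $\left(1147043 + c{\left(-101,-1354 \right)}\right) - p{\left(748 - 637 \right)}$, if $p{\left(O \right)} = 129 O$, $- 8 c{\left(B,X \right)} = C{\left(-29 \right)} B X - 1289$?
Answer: $- \frac{1830825235}{8} \approx -2.2885 \cdot 10^{8}$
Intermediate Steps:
$C{\left(v \right)} = -2 + 16 v^{2}$
$c{\left(B,X \right)} = \frac{1289}{8} - \frac{6727 B X}{4}$ ($c{\left(B,X \right)} = - \frac{\left(-2 + 16 \left(-29\right)^{2}\right) B X - 1289}{8} = - \frac{\left(-2 + 16 \cdot 841\right) B X - 1289}{8} = - \frac{\left(-2 + 13456\right) B X - 1289}{8} = - \frac{13454 B X - 1289}{8} = - \frac{-1289 + 13454 B X}{8} = \frac{1289}{8} - \frac{6727 B X}{4}$)
$\left(1147043 + c{\left(-101,-1354 \right)}\right) - p{\left(748 - 637 \right)} = \left(1147043 + \left(\frac{1289}{8} - \left(- \frac{679427}{4}\right) \left(-1354\right)\right)\right) - 129 \left(748 - 637\right) = \left(1147043 + \left(\frac{1289}{8} - \frac{459972079}{2}\right)\right) - 129 \cdot 111 = \left(1147043 - \frac{1839887027}{8}\right) - 14319 = - \frac{1830710683}{8} - 14319 = - \frac{1830825235}{8}$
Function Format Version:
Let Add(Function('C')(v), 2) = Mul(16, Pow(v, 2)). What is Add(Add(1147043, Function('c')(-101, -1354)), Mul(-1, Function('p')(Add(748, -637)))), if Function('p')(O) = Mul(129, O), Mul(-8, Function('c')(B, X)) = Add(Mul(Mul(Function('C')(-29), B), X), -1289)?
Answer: Rational(-1830825235, 8) ≈ -2.2885e+8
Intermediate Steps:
Function('C')(v) = Add(-2, Mul(16, Pow(v, 2)))
Function('c')(B, X) = Add(Rational(1289, 8), Mul(Rational(-6727, 4), B, X)) (Function('c')(B, X) = Mul(Rational(-1, 8), Add(Mul(Mul(Add(-2, Mul(16, Pow(-29, 2))), B), X), -1289)) = Mul(Rational(-1, 8), Add(Mul(Mul(Add(-2, Mul(16, 841)), B), X), -1289)) = Mul(Rational(-1, 8), Add(Mul(Mul(Add(-2, 13456), B), X), -1289)) = Mul(Rational(-1, 8), Add(Mul(Mul(13454, B), X), -1289)) = Mul(Rational(-1, 8), Add(Mul(13454, B, X), -1289)) = Mul(Rational(-1, 8), Add(-1289, Mul(13454, B, X))) = Add(Rational(1289, 8), Mul(Rational(-6727, 4), B, X)))
Add(Add(1147043, Function('c')(-101, -1354)), Mul(-1, Function('p')(Add(748, -637)))) = Add(Add(1147043, Add(Rational(1289, 8), Mul(Rational(-6727, 4), -101, -1354))), Mul(-1, Mul(129, Add(748, -637)))) = Add(Add(1147043, Add(Rational(1289, 8), Rational(-459972079, 2))), Mul(-1, Mul(129, 111))) = Add(Add(1147043, Rational(-1839887027, 8)), Mul(-1, 14319)) = Add(Rational(-1830710683, 8), -14319) = Rational(-1830825235, 8)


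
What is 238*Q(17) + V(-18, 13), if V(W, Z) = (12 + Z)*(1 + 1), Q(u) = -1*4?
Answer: -902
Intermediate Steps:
Q(u) = -4
V(W, Z) = 24 + 2*Z (V(W, Z) = (12 + Z)*2 = 24 + 2*Z)
238*Q(17) + V(-18, 13) = 238*(-4) + (24 + 2*13) = -952 + (24 + 26) = -952 + 50 = -902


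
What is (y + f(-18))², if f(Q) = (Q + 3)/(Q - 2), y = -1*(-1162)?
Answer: 21631801/16 ≈ 1.3520e+6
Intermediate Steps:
y = 1162
f(Q) = (3 + Q)/(-2 + Q)
(y + f(-18))² = (1162 + (3 - 18)/(-2 - 18))² = (1162 - 15/(-20))² = (1162 - 1/20*(-15))² = (1162 + ¾)² = (4651/4)² = 21631801/16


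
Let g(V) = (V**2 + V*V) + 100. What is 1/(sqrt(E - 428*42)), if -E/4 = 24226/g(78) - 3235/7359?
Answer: -I*sqrt(9160233520853578746)/405857864882 ≈ -0.0074573*I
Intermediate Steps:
g(V) = 100 + 2*V**2 (g(V) = (V**2 + V**2) + 100 = 2*V**2 + 100 = 100 + 2*V**2)
E = -138592154/22570053 (E = -4*(24226/(100 + 2*78**2) - 3235/7359) = -4*(24226/(100 + 2*6084) - 3235*1/7359) = -4*(24226/(100 + 12168) - 3235/7359) = -4*(24226/12268 - 3235/7359) = -4*(24226*(1/12268) - 3235/7359) = -4*(12113/6134 - 3235/7359) = -4*69296077/45140106 = -138592154/22570053 ≈ -6.1405)
1/(sqrt(E - 428*42)) = 1/(sqrt(-138592154/22570053 - 428*42)) = 1/(sqrt(-138592154/22570053 - 17976)) = 1/(sqrt(-405857864882/22570053)) = 1/(I*sqrt(9160233520853578746)/22570053) = -I*sqrt(9160233520853578746)/405857864882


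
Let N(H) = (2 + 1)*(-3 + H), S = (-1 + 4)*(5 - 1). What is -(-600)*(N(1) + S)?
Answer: 3600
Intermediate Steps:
S = 12 (S = 3*4 = 12)
N(H) = -9 + 3*H (N(H) = 3*(-3 + H) = -9 + 3*H)
-(-600)*(N(1) + S) = -(-600)*((-9 + 3*1) + 12) = -(-600)*((-9 + 3) + 12) = -(-600)*(-6 + 12) = -(-600)*6 = -50*(-72) = 3600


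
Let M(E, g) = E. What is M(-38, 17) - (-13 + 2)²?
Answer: -159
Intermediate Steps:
M(-38, 17) - (-13 + 2)² = -38 - (-13 + 2)² = -38 - 1*(-11)² = -38 - 1*121 = -38 - 121 = -159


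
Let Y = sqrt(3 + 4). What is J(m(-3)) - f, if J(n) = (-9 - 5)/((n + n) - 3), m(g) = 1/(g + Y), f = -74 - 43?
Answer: 3477/29 - 14*sqrt(7)/29 ≈ 118.62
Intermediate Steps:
f = -117
Y = sqrt(7) ≈ 2.6458
m(g) = 1/(g + sqrt(7))
J(n) = -14/(-3 + 2*n) (J(n) = -14/(2*n - 3) = -14/(-3 + 2*n))
J(m(-3)) - f = -14/(-3 + 2/(-3 + sqrt(7))) - 1*(-117) = -14/(-3 + 2/(-3 + sqrt(7))) + 117 = 117 - 14/(-3 + 2/(-3 + sqrt(7)))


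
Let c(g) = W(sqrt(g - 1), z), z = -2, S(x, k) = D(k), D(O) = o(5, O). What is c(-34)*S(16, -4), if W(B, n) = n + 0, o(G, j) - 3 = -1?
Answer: -4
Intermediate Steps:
o(G, j) = 2 (o(G, j) = 3 - 1 = 2)
D(O) = 2
S(x, k) = 2
W(B, n) = n
c(g) = -2
c(-34)*S(16, -4) = -2*2 = -4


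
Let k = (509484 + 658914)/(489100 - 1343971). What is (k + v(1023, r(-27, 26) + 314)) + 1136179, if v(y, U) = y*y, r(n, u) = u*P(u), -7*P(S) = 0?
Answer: 621977534090/284957 ≈ 2.1827e+6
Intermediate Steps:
P(S) = 0 (P(S) = -⅐*0 = 0)
r(n, u) = 0 (r(n, u) = u*0 = 0)
v(y, U) = y²
k = -389466/284957 (k = 1168398/(-854871) = 1168398*(-1/854871) = -389466/284957 ≈ -1.3668)
(k + v(1023, r(-27, 26) + 314)) + 1136179 = (-389466/284957 + 1023²) + 1136179 = (-389466/284957 + 1046529) + 1136179 = 298215374787/284957 + 1136179 = 621977534090/284957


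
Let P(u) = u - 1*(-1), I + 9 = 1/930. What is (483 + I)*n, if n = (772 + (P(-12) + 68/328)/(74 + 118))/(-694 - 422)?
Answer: -66142105303/201733120 ≈ -327.87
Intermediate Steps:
I = -8369/930 (I = -9 + 1/930 = -8369/930 ≈ -8.9989)
P(u) = 1 + u (P(u) = u + 1 = 1 + u)
n = -450129/650752 (n = (772 + ((1 - 12) + 68/328)/(74 + 118))/(-694 - 422) = (772 + (-11 + 68*(1/328))/192)/(-1116) = (772 + (-11 + 17/82)*(1/192))*(-1/1116) = (772 - 885/82*1/192)*(-1/1116) = (772 - 295/5248)*(-1/1116) = (4051161/5248)*(-1/1116) = -450129/650752 ≈ -0.69171)
(483 + I)*n = (483 - 8369/930)*(-450129/650752) = (440821/930)*(-450129/650752) = -66142105303/201733120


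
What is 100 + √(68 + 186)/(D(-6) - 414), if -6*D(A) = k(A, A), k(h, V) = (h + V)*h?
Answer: 100 - √254/426 ≈ 99.963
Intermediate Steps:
k(h, V) = h*(V + h) (k(h, V) = (V + h)*h = h*(V + h))
D(A) = -A²/3 (D(A) = -A*(A + A)/6 = -A*2*A/6 = -A²/3)
100 + √(68 + 186)/(D(-6) - 414) = 100 + √(68 + 186)/(-⅓*(-6)² - 414) = 100 + √254/(-⅓*36 - 414) = 100 + √254/(-12 - 414) = 100 + √254/(-426) = 100 - √254/426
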